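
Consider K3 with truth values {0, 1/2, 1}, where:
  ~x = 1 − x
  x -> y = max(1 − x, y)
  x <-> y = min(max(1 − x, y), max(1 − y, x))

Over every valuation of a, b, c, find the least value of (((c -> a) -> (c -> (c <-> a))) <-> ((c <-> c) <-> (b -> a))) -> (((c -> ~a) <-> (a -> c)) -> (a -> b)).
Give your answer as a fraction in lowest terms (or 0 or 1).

Take a = 1/2, b = 0, c = 0:
c -> a = 0 -> 1/2 = 1
c <-> a = 0 <-> 1/2 = 1/2
c -> (c <-> a) = 0 -> 1/2 = 1
(c -> a) -> (c -> (c <-> a)) = 1 -> 1 = 1
c <-> c = 0 <-> 0 = 1
b -> a = 0 -> 1/2 = 1
(c <-> c) <-> (b -> a) = 1 <-> 1 = 1
((c -> a) -> (c -> (c <-> a))) <-> ((c <-> c) <-> (b -> a)) = 1 <-> 1 = 1
~a = ~1/2 = 1/2
c -> ~a = 0 -> 1/2 = 1
a -> c = 1/2 -> 0 = 1/2
(c -> ~a) <-> (a -> c) = 1 <-> 1/2 = 1/2
a -> b = 1/2 -> 0 = 1/2
((c -> ~a) <-> (a -> c)) -> (a -> b) = 1/2 -> 1/2 = 1/2
(((c -> a) -> (c -> (c <-> a))) <-> ((c <-> c) <-> (b -> a))) -> (((c -> ~a) <-> (a -> c)) -> (a -> b)) = 1 -> 1/2 = 1/2
No assignment yields a value below 1/2, so this is the minimum.

1/2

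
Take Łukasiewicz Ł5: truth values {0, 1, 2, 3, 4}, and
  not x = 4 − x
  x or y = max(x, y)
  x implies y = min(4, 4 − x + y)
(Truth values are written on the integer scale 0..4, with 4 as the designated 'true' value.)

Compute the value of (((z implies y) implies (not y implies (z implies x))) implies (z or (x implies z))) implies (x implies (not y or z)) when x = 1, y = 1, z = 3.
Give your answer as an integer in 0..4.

z implies y = 3 implies 1 = 2
not y = not 1 = 3
z implies x = 3 implies 1 = 2
not y implies (z implies x) = 3 implies 2 = 3
(z implies y) implies (not y implies (z implies x)) = 2 implies 3 = 4
x implies z = 1 implies 3 = 4
z or (x implies z) = 3 or 4 = 4
((z implies y) implies (not y implies (z implies x))) implies (z or (x implies z)) = 4 implies 4 = 4
not y = not 1 = 3
not y or z = 3 or 3 = 3
x implies (not y or z) = 1 implies 3 = 4
(((z implies y) implies (not y implies (z implies x))) implies (z or (x implies z))) implies (x implies (not y or z)) = 4 implies 4 = 4

4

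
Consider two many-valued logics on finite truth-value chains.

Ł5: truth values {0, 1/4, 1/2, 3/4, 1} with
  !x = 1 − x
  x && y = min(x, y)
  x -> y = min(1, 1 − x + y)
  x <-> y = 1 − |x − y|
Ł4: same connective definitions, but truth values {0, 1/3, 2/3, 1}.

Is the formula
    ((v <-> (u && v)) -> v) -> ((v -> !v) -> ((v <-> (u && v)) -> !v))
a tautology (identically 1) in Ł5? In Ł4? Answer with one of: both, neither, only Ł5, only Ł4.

both

In Ł5: every assignment gives 1 — tautology.
In Ł4: every assignment gives 1 — tautology.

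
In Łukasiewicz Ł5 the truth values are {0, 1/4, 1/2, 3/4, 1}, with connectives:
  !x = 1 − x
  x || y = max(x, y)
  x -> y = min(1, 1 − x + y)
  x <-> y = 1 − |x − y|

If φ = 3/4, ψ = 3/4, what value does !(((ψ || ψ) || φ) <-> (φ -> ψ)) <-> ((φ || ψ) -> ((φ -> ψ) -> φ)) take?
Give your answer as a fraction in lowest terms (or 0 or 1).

ψ || ψ = 3/4 || 3/4 = 3/4
(ψ || ψ) || φ = 3/4 || 3/4 = 3/4
φ -> ψ = 3/4 -> 3/4 = 1
((ψ || ψ) || φ) <-> (φ -> ψ) = 3/4 <-> 1 = 3/4
!(((ψ || ψ) || φ) <-> (φ -> ψ)) = !3/4 = 1/4
φ || ψ = 3/4 || 3/4 = 3/4
φ -> ψ = 3/4 -> 3/4 = 1
(φ -> ψ) -> φ = 1 -> 3/4 = 3/4
(φ || ψ) -> ((φ -> ψ) -> φ) = 3/4 -> 3/4 = 1
!(((ψ || ψ) || φ) <-> (φ -> ψ)) <-> ((φ || ψ) -> ((φ -> ψ) -> φ)) = 1/4 <-> 1 = 1/4

1/4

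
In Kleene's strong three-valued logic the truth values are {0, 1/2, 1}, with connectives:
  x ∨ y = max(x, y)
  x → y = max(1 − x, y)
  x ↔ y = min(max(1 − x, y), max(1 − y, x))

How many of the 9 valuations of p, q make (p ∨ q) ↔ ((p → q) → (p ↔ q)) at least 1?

2

p = 0, q = 0 ↦ 0  <
p = 0, q = 1/2 ↦ 1/2  <
p = 0, q = 1 ↦ 0  <
p = 1/2, q = 0 ↦ 1/2  <
p = 1/2, q = 1/2 ↦ 1/2  <
p = 1/2, q = 1 ↦ 1/2  <
p = 1, q = 0 ↦ 1  ≥
p = 1, q = 1/2 ↦ 1/2  <
p = 1, q = 1 ↦ 1  ≥
So 2 of the 9 assignments meet the threshold.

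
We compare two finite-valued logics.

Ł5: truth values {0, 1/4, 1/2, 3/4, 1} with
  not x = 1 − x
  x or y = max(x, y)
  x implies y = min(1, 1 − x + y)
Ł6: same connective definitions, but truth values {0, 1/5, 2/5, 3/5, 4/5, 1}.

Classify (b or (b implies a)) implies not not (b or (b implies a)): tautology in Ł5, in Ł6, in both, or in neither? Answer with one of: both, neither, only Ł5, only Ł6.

both

In Ł5: every assignment gives 1 — tautology.
In Ł6: every assignment gives 1 — tautology.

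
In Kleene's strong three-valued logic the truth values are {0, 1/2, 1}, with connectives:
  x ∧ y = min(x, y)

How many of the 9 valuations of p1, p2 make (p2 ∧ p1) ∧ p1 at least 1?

1

p1 = 0, p2 = 0 ↦ 0  <
p1 = 0, p2 = 1/2 ↦ 0  <
p1 = 0, p2 = 1 ↦ 0  <
p1 = 1/2, p2 = 0 ↦ 0  <
p1 = 1/2, p2 = 1/2 ↦ 1/2  <
p1 = 1/2, p2 = 1 ↦ 1/2  <
p1 = 1, p2 = 0 ↦ 0  <
p1 = 1, p2 = 1/2 ↦ 1/2  <
p1 = 1, p2 = 1 ↦ 1  ≥
So 1 of the 9 assignments meets the threshold.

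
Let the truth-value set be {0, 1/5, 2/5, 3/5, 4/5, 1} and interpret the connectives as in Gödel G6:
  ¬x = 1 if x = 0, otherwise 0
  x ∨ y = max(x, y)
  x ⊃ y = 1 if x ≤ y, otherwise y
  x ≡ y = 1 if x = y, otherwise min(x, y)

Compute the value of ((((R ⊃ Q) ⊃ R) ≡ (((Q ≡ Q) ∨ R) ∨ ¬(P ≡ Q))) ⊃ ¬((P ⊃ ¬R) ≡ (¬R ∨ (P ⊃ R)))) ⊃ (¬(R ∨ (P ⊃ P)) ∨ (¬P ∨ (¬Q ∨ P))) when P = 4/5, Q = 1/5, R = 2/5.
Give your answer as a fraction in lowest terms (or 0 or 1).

R ⊃ Q = 2/5 ⊃ 1/5 = 1/5
(R ⊃ Q) ⊃ R = 1/5 ⊃ 2/5 = 1
Q ≡ Q = 1/5 ≡ 1/5 = 1
(Q ≡ Q) ∨ R = 1 ∨ 2/5 = 1
P ≡ Q = 4/5 ≡ 1/5 = 1/5
¬(P ≡ Q) = ¬1/5 = 0
((Q ≡ Q) ∨ R) ∨ ¬(P ≡ Q) = 1 ∨ 0 = 1
((R ⊃ Q) ⊃ R) ≡ (((Q ≡ Q) ∨ R) ∨ ¬(P ≡ Q)) = 1 ≡ 1 = 1
¬R = ¬2/5 = 0
P ⊃ ¬R = 4/5 ⊃ 0 = 0
¬R = ¬2/5 = 0
P ⊃ R = 4/5 ⊃ 2/5 = 2/5
¬R ∨ (P ⊃ R) = 0 ∨ 2/5 = 2/5
(P ⊃ ¬R) ≡ (¬R ∨ (P ⊃ R)) = 0 ≡ 2/5 = 0
¬((P ⊃ ¬R) ≡ (¬R ∨ (P ⊃ R))) = ¬0 = 1
(((R ⊃ Q) ⊃ R) ≡ (((Q ≡ Q) ∨ R) ∨ ¬(P ≡ Q))) ⊃ ¬((P ⊃ ¬R) ≡ (¬R ∨ (P ⊃ R))) = 1 ⊃ 1 = 1
P ⊃ P = 4/5 ⊃ 4/5 = 1
R ∨ (P ⊃ P) = 2/5 ∨ 1 = 1
¬(R ∨ (P ⊃ P)) = ¬1 = 0
¬P = ¬4/5 = 0
¬Q = ¬1/5 = 0
¬Q ∨ P = 0 ∨ 4/5 = 4/5
¬P ∨ (¬Q ∨ P) = 0 ∨ 4/5 = 4/5
¬(R ∨ (P ⊃ P)) ∨ (¬P ∨ (¬Q ∨ P)) = 0 ∨ 4/5 = 4/5
((((R ⊃ Q) ⊃ R) ≡ (((Q ≡ Q) ∨ R) ∨ ¬(P ≡ Q))) ⊃ ¬((P ⊃ ¬R) ≡ (¬R ∨ (P ⊃ R)))) ⊃ (¬(R ∨ (P ⊃ P)) ∨ (¬P ∨ (¬Q ∨ P))) = 1 ⊃ 4/5 = 4/5

4/5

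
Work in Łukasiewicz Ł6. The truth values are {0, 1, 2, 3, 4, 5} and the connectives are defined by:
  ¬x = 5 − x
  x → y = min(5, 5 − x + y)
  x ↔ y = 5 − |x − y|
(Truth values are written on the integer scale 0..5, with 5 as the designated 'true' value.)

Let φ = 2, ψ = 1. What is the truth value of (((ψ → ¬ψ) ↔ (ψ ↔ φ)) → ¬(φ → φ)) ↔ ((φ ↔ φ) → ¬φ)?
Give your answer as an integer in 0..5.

¬ψ = ¬1 = 4
ψ → ¬ψ = 1 → 4 = 5
ψ ↔ φ = 1 ↔ 2 = 4
(ψ → ¬ψ) ↔ (ψ ↔ φ) = 5 ↔ 4 = 4
φ → φ = 2 → 2 = 5
¬(φ → φ) = ¬5 = 0
((ψ → ¬ψ) ↔ (ψ ↔ φ)) → ¬(φ → φ) = 4 → 0 = 1
φ ↔ φ = 2 ↔ 2 = 5
¬φ = ¬2 = 3
(φ ↔ φ) → ¬φ = 5 → 3 = 3
(((ψ → ¬ψ) ↔ (ψ ↔ φ)) → ¬(φ → φ)) ↔ ((φ ↔ φ) → ¬φ) = 1 ↔ 3 = 3

3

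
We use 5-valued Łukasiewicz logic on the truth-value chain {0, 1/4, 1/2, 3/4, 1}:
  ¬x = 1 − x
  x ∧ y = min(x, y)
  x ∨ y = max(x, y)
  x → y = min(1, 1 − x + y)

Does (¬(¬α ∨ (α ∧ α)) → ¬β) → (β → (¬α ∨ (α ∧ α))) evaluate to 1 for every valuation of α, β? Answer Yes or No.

At α = 3/4, β = 1/4, for instance:
¬α = ¬3/4 = 1/4
α ∧ α = 3/4 ∧ 3/4 = 3/4
¬α ∨ (α ∧ α) = 1/4 ∨ 3/4 = 3/4
¬(¬α ∨ (α ∧ α)) = ¬3/4 = 1/4
¬β = ¬1/4 = 3/4
¬(¬α ∨ (α ∧ α)) → ¬β = 1/4 → 3/4 = 1
β → (¬α ∨ (α ∧ α)) = 1/4 → 3/4 = 1
(¬(¬α ∨ (α ∧ α)) → ¬β) → (β → (¬α ∨ (α ∧ α))) = 1 → 1 = 1
and checking the remaining 24 assignments likewise gives ≥ 1 in every case.

Yes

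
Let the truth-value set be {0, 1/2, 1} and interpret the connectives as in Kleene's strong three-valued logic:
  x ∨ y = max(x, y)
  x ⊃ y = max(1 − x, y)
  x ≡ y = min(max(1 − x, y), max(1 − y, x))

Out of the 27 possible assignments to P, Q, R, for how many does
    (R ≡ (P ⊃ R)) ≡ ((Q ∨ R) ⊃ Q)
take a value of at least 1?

value 1: 5 assignments (counts)
value 1/2: 17 assignments
value 0: 5 assignments
So 5 of the 27 assignments meet the threshold.

5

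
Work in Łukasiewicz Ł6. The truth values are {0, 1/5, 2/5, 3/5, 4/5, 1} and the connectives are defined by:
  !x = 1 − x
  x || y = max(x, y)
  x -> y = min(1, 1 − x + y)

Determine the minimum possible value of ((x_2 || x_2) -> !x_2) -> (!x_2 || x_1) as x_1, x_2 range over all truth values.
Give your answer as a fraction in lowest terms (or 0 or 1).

3/5

Take x_1 = 0, x_2 = 2/5:
x_2 || x_2 = 2/5 || 2/5 = 2/5
!x_2 = !2/5 = 3/5
(x_2 || x_2) -> !x_2 = 2/5 -> 3/5 = 1
!x_2 = !2/5 = 3/5
!x_2 || x_1 = 3/5 || 0 = 3/5
((x_2 || x_2) -> !x_2) -> (!x_2 || x_1) = 1 -> 3/5 = 3/5
No assignment yields a value below 3/5, so this is the minimum.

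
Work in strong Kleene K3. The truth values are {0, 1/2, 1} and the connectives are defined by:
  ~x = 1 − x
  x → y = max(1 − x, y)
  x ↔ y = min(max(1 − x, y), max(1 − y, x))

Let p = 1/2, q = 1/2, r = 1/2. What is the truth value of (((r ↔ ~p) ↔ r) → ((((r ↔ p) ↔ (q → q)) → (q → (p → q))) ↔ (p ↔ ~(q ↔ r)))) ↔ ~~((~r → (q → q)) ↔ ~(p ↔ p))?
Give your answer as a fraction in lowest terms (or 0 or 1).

1/2

~p = ~1/2 = 1/2
r ↔ ~p = 1/2 ↔ 1/2 = 1/2
(r ↔ ~p) ↔ r = 1/2 ↔ 1/2 = 1/2
r ↔ p = 1/2 ↔ 1/2 = 1/2
q → q = 1/2 → 1/2 = 1/2
(r ↔ p) ↔ (q → q) = 1/2 ↔ 1/2 = 1/2
p → q = 1/2 → 1/2 = 1/2
q → (p → q) = 1/2 → 1/2 = 1/2
((r ↔ p) ↔ (q → q)) → (q → (p → q)) = 1/2 → 1/2 = 1/2
q ↔ r = 1/2 ↔ 1/2 = 1/2
~(q ↔ r) = ~1/2 = 1/2
p ↔ ~(q ↔ r) = 1/2 ↔ 1/2 = 1/2
(((r ↔ p) ↔ (q → q)) → (q → (p → q))) ↔ (p ↔ ~(q ↔ r)) = 1/2 ↔ 1/2 = 1/2
((r ↔ ~p) ↔ r) → ((((r ↔ p) ↔ (q → q)) → (q → (p → q))) ↔ (p ↔ ~(q ↔ r))) = 1/2 → 1/2 = 1/2
~r = ~1/2 = 1/2
q → q = 1/2 → 1/2 = 1/2
~r → (q → q) = 1/2 → 1/2 = 1/2
p ↔ p = 1/2 ↔ 1/2 = 1/2
~(p ↔ p) = ~1/2 = 1/2
(~r → (q → q)) ↔ ~(p ↔ p) = 1/2 ↔ 1/2 = 1/2
~((~r → (q → q)) ↔ ~(p ↔ p)) = ~1/2 = 1/2
~~((~r → (q → q)) ↔ ~(p ↔ p)) = ~1/2 = 1/2
(((r ↔ ~p) ↔ r) → ((((r ↔ p) ↔ (q → q)) → (q → (p → q))) ↔ (p ↔ ~(q ↔ r)))) ↔ ~~((~r → (q → q)) ↔ ~(p ↔ p)) = 1/2 ↔ 1/2 = 1/2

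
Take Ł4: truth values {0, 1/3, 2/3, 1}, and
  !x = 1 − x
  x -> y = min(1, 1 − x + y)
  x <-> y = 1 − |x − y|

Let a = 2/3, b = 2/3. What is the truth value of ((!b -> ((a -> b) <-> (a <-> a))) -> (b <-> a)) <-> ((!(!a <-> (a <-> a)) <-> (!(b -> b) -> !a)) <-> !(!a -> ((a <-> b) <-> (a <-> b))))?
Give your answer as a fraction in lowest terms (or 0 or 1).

1/3

!b = !2/3 = 1/3
a -> b = 2/3 -> 2/3 = 1
a <-> a = 2/3 <-> 2/3 = 1
(a -> b) <-> (a <-> a) = 1 <-> 1 = 1
!b -> ((a -> b) <-> (a <-> a)) = 1/3 -> 1 = 1
b <-> a = 2/3 <-> 2/3 = 1
(!b -> ((a -> b) <-> (a <-> a))) -> (b <-> a) = 1 -> 1 = 1
!a = !2/3 = 1/3
a <-> a = 2/3 <-> 2/3 = 1
!a <-> (a <-> a) = 1/3 <-> 1 = 1/3
!(!a <-> (a <-> a)) = !1/3 = 2/3
b -> b = 2/3 -> 2/3 = 1
!(b -> b) = !1 = 0
!a = !2/3 = 1/3
!(b -> b) -> !a = 0 -> 1/3 = 1
!(!a <-> (a <-> a)) <-> (!(b -> b) -> !a) = 2/3 <-> 1 = 2/3
!a = !2/3 = 1/3
a <-> b = 2/3 <-> 2/3 = 1
a <-> b = 2/3 <-> 2/3 = 1
(a <-> b) <-> (a <-> b) = 1 <-> 1 = 1
!a -> ((a <-> b) <-> (a <-> b)) = 1/3 -> 1 = 1
!(!a -> ((a <-> b) <-> (a <-> b))) = !1 = 0
(!(!a <-> (a <-> a)) <-> (!(b -> b) -> !a)) <-> !(!a -> ((a <-> b) <-> (a <-> b))) = 2/3 <-> 0 = 1/3
((!b -> ((a -> b) <-> (a <-> a))) -> (b <-> a)) <-> ((!(!a <-> (a <-> a)) <-> (!(b -> b) -> !a)) <-> !(!a -> ((a <-> b) <-> (a <-> b)))) = 1 <-> 1/3 = 1/3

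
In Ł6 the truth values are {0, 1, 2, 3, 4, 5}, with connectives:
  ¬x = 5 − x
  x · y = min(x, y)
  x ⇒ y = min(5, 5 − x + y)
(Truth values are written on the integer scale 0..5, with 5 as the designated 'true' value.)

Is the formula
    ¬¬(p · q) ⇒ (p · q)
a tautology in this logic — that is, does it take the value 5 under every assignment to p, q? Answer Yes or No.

Yes

At p = 4, q = 4, for instance:
p · q = 4 · 4 = 4
¬(p · q) = ¬4 = 1
¬¬(p · q) = ¬1 = 4
¬¬(p · q) ⇒ (p · q) = 4 ⇒ 4 = 5
and checking the remaining 35 assignments likewise gives ≥ 5 in every case.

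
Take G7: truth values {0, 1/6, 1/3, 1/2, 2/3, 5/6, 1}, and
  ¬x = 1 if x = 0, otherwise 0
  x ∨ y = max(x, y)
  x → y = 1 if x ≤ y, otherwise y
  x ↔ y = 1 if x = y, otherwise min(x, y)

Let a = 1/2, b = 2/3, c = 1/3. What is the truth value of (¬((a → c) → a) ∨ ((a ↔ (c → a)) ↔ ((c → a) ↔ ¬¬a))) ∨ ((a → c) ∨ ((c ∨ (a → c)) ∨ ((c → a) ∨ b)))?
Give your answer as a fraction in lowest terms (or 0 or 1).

1

a → c = 1/2 → 1/3 = 1/3
(a → c) → a = 1/3 → 1/2 = 1
¬((a → c) → a) = ¬1 = 0
c → a = 1/3 → 1/2 = 1
a ↔ (c → a) = 1/2 ↔ 1 = 1/2
c → a = 1/3 → 1/2 = 1
¬a = ¬1/2 = 0
¬¬a = ¬0 = 1
(c → a) ↔ ¬¬a = 1 ↔ 1 = 1
(a ↔ (c → a)) ↔ ((c → a) ↔ ¬¬a) = 1/2 ↔ 1 = 1/2
¬((a → c) → a) ∨ ((a ↔ (c → a)) ↔ ((c → a) ↔ ¬¬a)) = 0 ∨ 1/2 = 1/2
a → c = 1/2 → 1/3 = 1/3
a → c = 1/2 → 1/3 = 1/3
c ∨ (a → c) = 1/3 ∨ 1/3 = 1/3
c → a = 1/3 → 1/2 = 1
(c → a) ∨ b = 1 ∨ 2/3 = 1
(c ∨ (a → c)) ∨ ((c → a) ∨ b) = 1/3 ∨ 1 = 1
(a → c) ∨ ((c ∨ (a → c)) ∨ ((c → a) ∨ b)) = 1/3 ∨ 1 = 1
(¬((a → c) → a) ∨ ((a ↔ (c → a)) ↔ ((c → a) ↔ ¬¬a))) ∨ ((a → c) ∨ ((c ∨ (a → c)) ∨ ((c → a) ∨ b))) = 1/2 ∨ 1 = 1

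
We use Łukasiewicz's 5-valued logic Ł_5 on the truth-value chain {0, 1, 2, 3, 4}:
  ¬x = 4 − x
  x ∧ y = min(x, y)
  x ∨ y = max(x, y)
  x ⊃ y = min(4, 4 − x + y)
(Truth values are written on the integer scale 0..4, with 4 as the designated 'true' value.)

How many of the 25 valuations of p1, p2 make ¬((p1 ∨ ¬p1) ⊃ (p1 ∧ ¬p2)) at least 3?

value 4: 6 assignments (counts)
value 3: 3 assignments (counts)
value 2: 7 assignments
value 1: 3 assignments
value 0: 6 assignments
So 9 of the 25 assignments meet the threshold.

9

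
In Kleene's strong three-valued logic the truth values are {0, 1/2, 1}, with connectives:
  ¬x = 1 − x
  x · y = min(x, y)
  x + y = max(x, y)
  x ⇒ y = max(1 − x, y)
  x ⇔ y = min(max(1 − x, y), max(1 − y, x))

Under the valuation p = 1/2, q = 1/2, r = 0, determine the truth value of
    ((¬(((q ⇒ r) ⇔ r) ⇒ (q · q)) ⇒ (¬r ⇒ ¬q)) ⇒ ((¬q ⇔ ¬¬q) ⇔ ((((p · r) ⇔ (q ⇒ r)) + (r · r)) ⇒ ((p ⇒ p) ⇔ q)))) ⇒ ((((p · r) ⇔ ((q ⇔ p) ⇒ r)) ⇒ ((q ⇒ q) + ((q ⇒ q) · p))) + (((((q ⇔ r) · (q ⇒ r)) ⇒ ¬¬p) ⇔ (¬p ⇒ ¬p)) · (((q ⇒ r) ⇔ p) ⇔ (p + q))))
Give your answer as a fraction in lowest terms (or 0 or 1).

q ⇒ r = 1/2 ⇒ 0 = 1/2
(q ⇒ r) ⇔ r = 1/2 ⇔ 0 = 1/2
q · q = 1/2 · 1/2 = 1/2
((q ⇒ r) ⇔ r) ⇒ (q · q) = 1/2 ⇒ 1/2 = 1/2
¬(((q ⇒ r) ⇔ r) ⇒ (q · q)) = ¬1/2 = 1/2
¬r = ¬0 = 1
¬q = ¬1/2 = 1/2
¬r ⇒ ¬q = 1 ⇒ 1/2 = 1/2
¬(((q ⇒ r) ⇔ r) ⇒ (q · q)) ⇒ (¬r ⇒ ¬q) = 1/2 ⇒ 1/2 = 1/2
¬q = ¬1/2 = 1/2
¬q = ¬1/2 = 1/2
¬¬q = ¬1/2 = 1/2
¬q ⇔ ¬¬q = 1/2 ⇔ 1/2 = 1/2
p · r = 1/2 · 0 = 0
q ⇒ r = 1/2 ⇒ 0 = 1/2
(p · r) ⇔ (q ⇒ r) = 0 ⇔ 1/2 = 1/2
r · r = 0 · 0 = 0
((p · r) ⇔ (q ⇒ r)) + (r · r) = 1/2 + 0 = 1/2
p ⇒ p = 1/2 ⇒ 1/2 = 1/2
(p ⇒ p) ⇔ q = 1/2 ⇔ 1/2 = 1/2
(((p · r) ⇔ (q ⇒ r)) + (r · r)) ⇒ ((p ⇒ p) ⇔ q) = 1/2 ⇒ 1/2 = 1/2
(¬q ⇔ ¬¬q) ⇔ ((((p · r) ⇔ (q ⇒ r)) + (r · r)) ⇒ ((p ⇒ p) ⇔ q)) = 1/2 ⇔ 1/2 = 1/2
(¬(((q ⇒ r) ⇔ r) ⇒ (q · q)) ⇒ (¬r ⇒ ¬q)) ⇒ ((¬q ⇔ ¬¬q) ⇔ ((((p · r) ⇔ (q ⇒ r)) + (r · r)) ⇒ ((p ⇒ p) ⇔ q))) = 1/2 ⇒ 1/2 = 1/2
p · r = 1/2 · 0 = 0
q ⇔ p = 1/2 ⇔ 1/2 = 1/2
(q ⇔ p) ⇒ r = 1/2 ⇒ 0 = 1/2
(p · r) ⇔ ((q ⇔ p) ⇒ r) = 0 ⇔ 1/2 = 1/2
q ⇒ q = 1/2 ⇒ 1/2 = 1/2
q ⇒ q = 1/2 ⇒ 1/2 = 1/2
(q ⇒ q) · p = 1/2 · 1/2 = 1/2
(q ⇒ q) + ((q ⇒ q) · p) = 1/2 + 1/2 = 1/2
((p · r) ⇔ ((q ⇔ p) ⇒ r)) ⇒ ((q ⇒ q) + ((q ⇒ q) · p)) = 1/2 ⇒ 1/2 = 1/2
q ⇔ r = 1/2 ⇔ 0 = 1/2
q ⇒ r = 1/2 ⇒ 0 = 1/2
(q ⇔ r) · (q ⇒ r) = 1/2 · 1/2 = 1/2
¬p = ¬1/2 = 1/2
¬¬p = ¬1/2 = 1/2
((q ⇔ r) · (q ⇒ r)) ⇒ ¬¬p = 1/2 ⇒ 1/2 = 1/2
¬p = ¬1/2 = 1/2
¬p = ¬1/2 = 1/2
¬p ⇒ ¬p = 1/2 ⇒ 1/2 = 1/2
(((q ⇔ r) · (q ⇒ r)) ⇒ ¬¬p) ⇔ (¬p ⇒ ¬p) = 1/2 ⇔ 1/2 = 1/2
q ⇒ r = 1/2 ⇒ 0 = 1/2
(q ⇒ r) ⇔ p = 1/2 ⇔ 1/2 = 1/2
p + q = 1/2 + 1/2 = 1/2
((q ⇒ r) ⇔ p) ⇔ (p + q) = 1/2 ⇔ 1/2 = 1/2
((((q ⇔ r) · (q ⇒ r)) ⇒ ¬¬p) ⇔ (¬p ⇒ ¬p)) · (((q ⇒ r) ⇔ p) ⇔ (p + q)) = 1/2 · 1/2 = 1/2
(((p · r) ⇔ ((q ⇔ p) ⇒ r)) ⇒ ((q ⇒ q) + ((q ⇒ q) · p))) + (((((q ⇔ r) · (q ⇒ r)) ⇒ ¬¬p) ⇔ (¬p ⇒ ¬p)) · (((q ⇒ r) ⇔ p) ⇔ (p + q))) = 1/2 + 1/2 = 1/2
((¬(((q ⇒ r) ⇔ r) ⇒ (q · q)) ⇒ (¬r ⇒ ¬q)) ⇒ ((¬q ⇔ ¬¬q) ⇔ ((((p · r) ⇔ (q ⇒ r)) + (r · r)) ⇒ ((p ⇒ p) ⇔ q)))) ⇒ ((((p · r) ⇔ ((q ⇔ p) ⇒ r)) ⇒ ((q ⇒ q) + ((q ⇒ q) · p))) + (((((q ⇔ r) · (q ⇒ r)) ⇒ ¬¬p) ⇔ (¬p ⇒ ¬p)) · (((q ⇒ r) ⇔ p) ⇔ (p + q)))) = 1/2 ⇒ 1/2 = 1/2

1/2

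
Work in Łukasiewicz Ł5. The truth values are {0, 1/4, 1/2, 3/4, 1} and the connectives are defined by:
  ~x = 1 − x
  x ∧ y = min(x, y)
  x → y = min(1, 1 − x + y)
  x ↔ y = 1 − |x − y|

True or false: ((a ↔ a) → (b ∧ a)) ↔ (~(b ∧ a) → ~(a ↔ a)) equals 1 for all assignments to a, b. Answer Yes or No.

At a = 0, b = 3/4, for instance:
a ↔ a = 0 ↔ 0 = 1
b ∧ a = 3/4 ∧ 0 = 0
(a ↔ a) → (b ∧ a) = 1 → 0 = 0
~(b ∧ a) = ~0 = 1
~(a ↔ a) = ~1 = 0
~(b ∧ a) → ~(a ↔ a) = 1 → 0 = 0
((a ↔ a) → (b ∧ a)) ↔ (~(b ∧ a) → ~(a ↔ a)) = 0 ↔ 0 = 1
and checking the remaining 24 assignments likewise gives ≥ 1 in every case.

Yes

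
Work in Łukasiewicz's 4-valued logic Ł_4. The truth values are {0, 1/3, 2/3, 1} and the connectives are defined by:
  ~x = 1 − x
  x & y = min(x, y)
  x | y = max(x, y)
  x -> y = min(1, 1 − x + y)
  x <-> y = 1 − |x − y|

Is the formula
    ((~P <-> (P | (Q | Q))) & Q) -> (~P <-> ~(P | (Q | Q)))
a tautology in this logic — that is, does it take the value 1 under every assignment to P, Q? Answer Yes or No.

No

Counterexample: take P = 0, Q = 2/3.
~P = ~0 = 1
Q | Q = 2/3 | 2/3 = 2/3
P | (Q | Q) = 0 | 2/3 = 2/3
~P <-> (P | (Q | Q)) = 1 <-> 2/3 = 2/3
(~P <-> (P | (Q | Q))) & Q = 2/3 & 2/3 = 2/3
~P = ~0 = 1
Q | Q = 2/3 | 2/3 = 2/3
P | (Q | Q) = 0 | 2/3 = 2/3
~(P | (Q | Q)) = ~2/3 = 1/3
~P <-> ~(P | (Q | Q)) = 1 <-> 1/3 = 1/3
((~P <-> (P | (Q | Q))) & Q) -> (~P <-> ~(P | (Q | Q))) = 2/3 -> 1/3 = 2/3
This gives 2/3 ≠ 1.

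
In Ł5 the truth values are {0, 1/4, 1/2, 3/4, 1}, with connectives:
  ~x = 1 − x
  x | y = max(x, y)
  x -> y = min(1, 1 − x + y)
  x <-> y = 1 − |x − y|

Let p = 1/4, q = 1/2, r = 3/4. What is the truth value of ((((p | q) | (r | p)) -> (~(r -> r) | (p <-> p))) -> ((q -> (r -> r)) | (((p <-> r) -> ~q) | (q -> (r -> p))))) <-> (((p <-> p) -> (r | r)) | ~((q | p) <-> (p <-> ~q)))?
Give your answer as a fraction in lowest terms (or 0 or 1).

p | q = 1/4 | 1/2 = 1/2
r | p = 3/4 | 1/4 = 3/4
(p | q) | (r | p) = 1/2 | 3/4 = 3/4
r -> r = 3/4 -> 3/4 = 1
~(r -> r) = ~1 = 0
p <-> p = 1/4 <-> 1/4 = 1
~(r -> r) | (p <-> p) = 0 | 1 = 1
((p | q) | (r | p)) -> (~(r -> r) | (p <-> p)) = 3/4 -> 1 = 1
r -> r = 3/4 -> 3/4 = 1
q -> (r -> r) = 1/2 -> 1 = 1
p <-> r = 1/4 <-> 3/4 = 1/2
~q = ~1/2 = 1/2
(p <-> r) -> ~q = 1/2 -> 1/2 = 1
r -> p = 3/4 -> 1/4 = 1/2
q -> (r -> p) = 1/2 -> 1/2 = 1
((p <-> r) -> ~q) | (q -> (r -> p)) = 1 | 1 = 1
(q -> (r -> r)) | (((p <-> r) -> ~q) | (q -> (r -> p))) = 1 | 1 = 1
(((p | q) | (r | p)) -> (~(r -> r) | (p <-> p))) -> ((q -> (r -> r)) | (((p <-> r) -> ~q) | (q -> (r -> p)))) = 1 -> 1 = 1
p <-> p = 1/4 <-> 1/4 = 1
r | r = 3/4 | 3/4 = 3/4
(p <-> p) -> (r | r) = 1 -> 3/4 = 3/4
q | p = 1/2 | 1/4 = 1/2
~q = ~1/2 = 1/2
p <-> ~q = 1/4 <-> 1/2 = 3/4
(q | p) <-> (p <-> ~q) = 1/2 <-> 3/4 = 3/4
~((q | p) <-> (p <-> ~q)) = ~3/4 = 1/4
((p <-> p) -> (r | r)) | ~((q | p) <-> (p <-> ~q)) = 3/4 | 1/4 = 3/4
((((p | q) | (r | p)) -> (~(r -> r) | (p <-> p))) -> ((q -> (r -> r)) | (((p <-> r) -> ~q) | (q -> (r -> p))))) <-> (((p <-> p) -> (r | r)) | ~((q | p) <-> (p <-> ~q))) = 1 <-> 3/4 = 3/4

3/4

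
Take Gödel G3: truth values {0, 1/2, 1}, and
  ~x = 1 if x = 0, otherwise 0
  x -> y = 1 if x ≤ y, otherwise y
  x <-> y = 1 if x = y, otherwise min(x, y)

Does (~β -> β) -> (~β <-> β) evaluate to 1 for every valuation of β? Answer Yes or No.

Counterexample: take β = 1/2.
~β = ~1/2 = 0
~β -> β = 0 -> 1/2 = 1
~β = ~1/2 = 0
~β <-> β = 0 <-> 1/2 = 0
(~β -> β) -> (~β <-> β) = 1 -> 0 = 0
This gives 0 ≠ 1.

No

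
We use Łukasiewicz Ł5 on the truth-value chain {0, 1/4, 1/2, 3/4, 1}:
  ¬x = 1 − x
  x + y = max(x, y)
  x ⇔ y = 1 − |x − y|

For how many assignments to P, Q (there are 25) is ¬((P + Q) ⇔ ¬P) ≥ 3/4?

value 1: 6 assignments (counts)
value 3/4: 2 assignments (counts)
value 1/2: 8 assignments
value 1/4: 4 assignments
value 0: 5 assignments
So 8 of the 25 assignments meet the threshold.

8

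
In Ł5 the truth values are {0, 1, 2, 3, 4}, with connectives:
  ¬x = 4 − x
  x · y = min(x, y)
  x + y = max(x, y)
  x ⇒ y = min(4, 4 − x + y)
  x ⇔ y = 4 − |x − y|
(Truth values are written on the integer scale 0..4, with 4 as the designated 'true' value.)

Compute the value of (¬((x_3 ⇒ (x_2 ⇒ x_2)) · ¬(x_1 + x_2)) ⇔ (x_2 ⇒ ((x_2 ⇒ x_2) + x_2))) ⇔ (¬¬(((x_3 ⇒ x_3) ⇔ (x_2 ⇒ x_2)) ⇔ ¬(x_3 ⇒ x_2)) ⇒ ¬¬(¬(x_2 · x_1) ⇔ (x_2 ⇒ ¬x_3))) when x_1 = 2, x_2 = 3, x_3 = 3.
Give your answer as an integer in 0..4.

x_2 ⇒ x_2 = 3 ⇒ 3 = 4
x_3 ⇒ (x_2 ⇒ x_2) = 3 ⇒ 4 = 4
x_1 + x_2 = 2 + 3 = 3
¬(x_1 + x_2) = ¬3 = 1
(x_3 ⇒ (x_2 ⇒ x_2)) · ¬(x_1 + x_2) = 4 · 1 = 1
¬((x_3 ⇒ (x_2 ⇒ x_2)) · ¬(x_1 + x_2)) = ¬1 = 3
x_2 ⇒ x_2 = 3 ⇒ 3 = 4
(x_2 ⇒ x_2) + x_2 = 4 + 3 = 4
x_2 ⇒ ((x_2 ⇒ x_2) + x_2) = 3 ⇒ 4 = 4
¬((x_3 ⇒ (x_2 ⇒ x_2)) · ¬(x_1 + x_2)) ⇔ (x_2 ⇒ ((x_2 ⇒ x_2) + x_2)) = 3 ⇔ 4 = 3
x_3 ⇒ x_3 = 3 ⇒ 3 = 4
x_2 ⇒ x_2 = 3 ⇒ 3 = 4
(x_3 ⇒ x_3) ⇔ (x_2 ⇒ x_2) = 4 ⇔ 4 = 4
x_3 ⇒ x_2 = 3 ⇒ 3 = 4
¬(x_3 ⇒ x_2) = ¬4 = 0
((x_3 ⇒ x_3) ⇔ (x_2 ⇒ x_2)) ⇔ ¬(x_3 ⇒ x_2) = 4 ⇔ 0 = 0
¬(((x_3 ⇒ x_3) ⇔ (x_2 ⇒ x_2)) ⇔ ¬(x_3 ⇒ x_2)) = ¬0 = 4
¬¬(((x_3 ⇒ x_3) ⇔ (x_2 ⇒ x_2)) ⇔ ¬(x_3 ⇒ x_2)) = ¬4 = 0
x_2 · x_1 = 3 · 2 = 2
¬(x_2 · x_1) = ¬2 = 2
¬x_3 = ¬3 = 1
x_2 ⇒ ¬x_3 = 3 ⇒ 1 = 2
¬(x_2 · x_1) ⇔ (x_2 ⇒ ¬x_3) = 2 ⇔ 2 = 4
¬(¬(x_2 · x_1) ⇔ (x_2 ⇒ ¬x_3)) = ¬4 = 0
¬¬(¬(x_2 · x_1) ⇔ (x_2 ⇒ ¬x_3)) = ¬0 = 4
¬¬(((x_3 ⇒ x_3) ⇔ (x_2 ⇒ x_2)) ⇔ ¬(x_3 ⇒ x_2)) ⇒ ¬¬(¬(x_2 · x_1) ⇔ (x_2 ⇒ ¬x_3)) = 0 ⇒ 4 = 4
(¬((x_3 ⇒ (x_2 ⇒ x_2)) · ¬(x_1 + x_2)) ⇔ (x_2 ⇒ ((x_2 ⇒ x_2) + x_2))) ⇔ (¬¬(((x_3 ⇒ x_3) ⇔ (x_2 ⇒ x_2)) ⇔ ¬(x_3 ⇒ x_2)) ⇒ ¬¬(¬(x_2 · x_1) ⇔ (x_2 ⇒ ¬x_3))) = 3 ⇔ 4 = 3

3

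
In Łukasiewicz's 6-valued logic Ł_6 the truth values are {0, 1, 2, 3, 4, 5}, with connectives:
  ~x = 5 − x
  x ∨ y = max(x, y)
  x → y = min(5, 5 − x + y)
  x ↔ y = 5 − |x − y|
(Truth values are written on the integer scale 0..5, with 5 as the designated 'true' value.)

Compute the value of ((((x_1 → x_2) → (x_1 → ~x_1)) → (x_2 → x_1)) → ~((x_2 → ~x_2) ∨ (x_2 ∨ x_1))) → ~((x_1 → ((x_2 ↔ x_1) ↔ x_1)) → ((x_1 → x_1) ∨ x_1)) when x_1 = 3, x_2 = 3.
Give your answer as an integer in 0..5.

x_1 → x_2 = 3 → 3 = 5
~x_1 = ~3 = 2
x_1 → ~x_1 = 3 → 2 = 4
(x_1 → x_2) → (x_1 → ~x_1) = 5 → 4 = 4
x_2 → x_1 = 3 → 3 = 5
((x_1 → x_2) → (x_1 → ~x_1)) → (x_2 → x_1) = 4 → 5 = 5
~x_2 = ~3 = 2
x_2 → ~x_2 = 3 → 2 = 4
x_2 ∨ x_1 = 3 ∨ 3 = 3
(x_2 → ~x_2) ∨ (x_2 ∨ x_1) = 4 ∨ 3 = 4
~((x_2 → ~x_2) ∨ (x_2 ∨ x_1)) = ~4 = 1
(((x_1 → x_2) → (x_1 → ~x_1)) → (x_2 → x_1)) → ~((x_2 → ~x_2) ∨ (x_2 ∨ x_1)) = 5 → 1 = 1
x_2 ↔ x_1 = 3 ↔ 3 = 5
(x_2 ↔ x_1) ↔ x_1 = 5 ↔ 3 = 3
x_1 → ((x_2 ↔ x_1) ↔ x_1) = 3 → 3 = 5
x_1 → x_1 = 3 → 3 = 5
(x_1 → x_1) ∨ x_1 = 5 ∨ 3 = 5
(x_1 → ((x_2 ↔ x_1) ↔ x_1)) → ((x_1 → x_1) ∨ x_1) = 5 → 5 = 5
~((x_1 → ((x_2 ↔ x_1) ↔ x_1)) → ((x_1 → x_1) ∨ x_1)) = ~5 = 0
((((x_1 → x_2) → (x_1 → ~x_1)) → (x_2 → x_1)) → ~((x_2 → ~x_2) ∨ (x_2 ∨ x_1))) → ~((x_1 → ((x_2 ↔ x_1) ↔ x_1)) → ((x_1 → x_1) ∨ x_1)) = 1 → 0 = 4

4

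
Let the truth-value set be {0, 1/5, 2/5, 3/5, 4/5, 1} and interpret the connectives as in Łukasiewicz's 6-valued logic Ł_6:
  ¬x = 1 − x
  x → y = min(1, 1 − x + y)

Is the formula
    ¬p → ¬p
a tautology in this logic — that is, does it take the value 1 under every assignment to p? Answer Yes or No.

p = 0 ↦ 1
p = 1/5 ↦ 1
p = 2/5 ↦ 1
p = 3/5 ↦ 1
p = 4/5 ↦ 1
p = 1 ↦ 1
Every assignment gives a value ≥ 1.

Yes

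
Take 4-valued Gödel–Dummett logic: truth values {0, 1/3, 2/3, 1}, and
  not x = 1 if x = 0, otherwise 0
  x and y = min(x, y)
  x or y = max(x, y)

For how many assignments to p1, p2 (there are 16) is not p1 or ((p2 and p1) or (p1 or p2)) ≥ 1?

p1 = 0, p2 = 0 ↦ 1  ≥
p1 = 0, p2 = 1/3 ↦ 1  ≥
p1 = 0, p2 = 2/3 ↦ 1  ≥
p1 = 0, p2 = 1 ↦ 1  ≥
p1 = 1/3, p2 = 0 ↦ 1/3  <
p1 = 1/3, p2 = 1/3 ↦ 1/3  <
p1 = 1/3, p2 = 2/3 ↦ 2/3  <
p1 = 1/3, p2 = 1 ↦ 1  ≥
p1 = 2/3, p2 = 0 ↦ 2/3  <
p1 = 2/3, p2 = 1/3 ↦ 2/3  <
p1 = 2/3, p2 = 2/3 ↦ 2/3  <
p1 = 2/3, p2 = 1 ↦ 1  ≥
p1 = 1, p2 = 0 ↦ 1  ≥
p1 = 1, p2 = 1/3 ↦ 1  ≥
p1 = 1, p2 = 2/3 ↦ 1  ≥
p1 = 1, p2 = 1 ↦ 1  ≥
So 10 of the 16 assignments meet the threshold.

10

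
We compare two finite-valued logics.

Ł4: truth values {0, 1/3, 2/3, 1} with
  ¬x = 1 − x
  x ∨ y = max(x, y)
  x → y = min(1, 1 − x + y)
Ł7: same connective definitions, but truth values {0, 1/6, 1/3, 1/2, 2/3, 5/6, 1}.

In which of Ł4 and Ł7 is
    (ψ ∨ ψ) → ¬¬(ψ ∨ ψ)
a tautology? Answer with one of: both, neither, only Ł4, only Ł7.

In Ł4: every assignment gives 1 — tautology.
In Ł7: every assignment gives 1 — tautology.

both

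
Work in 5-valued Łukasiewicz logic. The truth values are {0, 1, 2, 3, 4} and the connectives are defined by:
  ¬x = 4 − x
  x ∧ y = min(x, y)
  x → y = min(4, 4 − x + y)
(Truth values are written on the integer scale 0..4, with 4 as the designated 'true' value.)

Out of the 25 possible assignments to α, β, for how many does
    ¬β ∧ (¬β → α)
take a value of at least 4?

1

value 4: 1 assignment (counts)
value 3: 4 assignments
value 2: 7 assignments
value 1: 7 assignments
value 0: 6 assignments
So 1 of the 25 assignments meets the threshold.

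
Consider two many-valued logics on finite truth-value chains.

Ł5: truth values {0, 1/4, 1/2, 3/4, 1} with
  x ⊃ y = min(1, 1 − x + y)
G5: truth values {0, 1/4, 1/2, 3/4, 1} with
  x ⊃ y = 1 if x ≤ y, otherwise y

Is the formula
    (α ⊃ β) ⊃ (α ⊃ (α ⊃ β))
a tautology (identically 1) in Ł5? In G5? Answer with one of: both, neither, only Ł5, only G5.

both

In Ł5: every assignment gives 1 — tautology.
In G5: every assignment gives 1 — tautology.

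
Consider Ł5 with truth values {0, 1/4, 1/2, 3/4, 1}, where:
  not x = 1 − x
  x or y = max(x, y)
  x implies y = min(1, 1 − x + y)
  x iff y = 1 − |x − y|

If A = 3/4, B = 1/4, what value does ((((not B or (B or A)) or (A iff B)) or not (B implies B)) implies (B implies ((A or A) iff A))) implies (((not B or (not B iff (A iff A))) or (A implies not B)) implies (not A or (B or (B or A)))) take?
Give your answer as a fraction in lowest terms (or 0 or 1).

not B = not 1/4 = 3/4
B or A = 1/4 or 3/4 = 3/4
not B or (B or A) = 3/4 or 3/4 = 3/4
A iff B = 3/4 iff 1/4 = 1/2
(not B or (B or A)) or (A iff B) = 3/4 or 1/2 = 3/4
B implies B = 1/4 implies 1/4 = 1
not (B implies B) = not 1 = 0
((not B or (B or A)) or (A iff B)) or not (B implies B) = 3/4 or 0 = 3/4
A or A = 3/4 or 3/4 = 3/4
(A or A) iff A = 3/4 iff 3/4 = 1
B implies ((A or A) iff A) = 1/4 implies 1 = 1
(((not B or (B or A)) or (A iff B)) or not (B implies B)) implies (B implies ((A or A) iff A)) = 3/4 implies 1 = 1
not B = not 1/4 = 3/4
not B = not 1/4 = 3/4
A iff A = 3/4 iff 3/4 = 1
not B iff (A iff A) = 3/4 iff 1 = 3/4
not B or (not B iff (A iff A)) = 3/4 or 3/4 = 3/4
not B = not 1/4 = 3/4
A implies not B = 3/4 implies 3/4 = 1
(not B or (not B iff (A iff A))) or (A implies not B) = 3/4 or 1 = 1
not A = not 3/4 = 1/4
B or A = 1/4 or 3/4 = 3/4
B or (B or A) = 1/4 or 3/4 = 3/4
not A or (B or (B or A)) = 1/4 or 3/4 = 3/4
((not B or (not B iff (A iff A))) or (A implies not B)) implies (not A or (B or (B or A))) = 1 implies 3/4 = 3/4
((((not B or (B or A)) or (A iff B)) or not (B implies B)) implies (B implies ((A or A) iff A))) implies (((not B or (not B iff (A iff A))) or (A implies not B)) implies (not A or (B or (B or A)))) = 1 implies 3/4 = 3/4

3/4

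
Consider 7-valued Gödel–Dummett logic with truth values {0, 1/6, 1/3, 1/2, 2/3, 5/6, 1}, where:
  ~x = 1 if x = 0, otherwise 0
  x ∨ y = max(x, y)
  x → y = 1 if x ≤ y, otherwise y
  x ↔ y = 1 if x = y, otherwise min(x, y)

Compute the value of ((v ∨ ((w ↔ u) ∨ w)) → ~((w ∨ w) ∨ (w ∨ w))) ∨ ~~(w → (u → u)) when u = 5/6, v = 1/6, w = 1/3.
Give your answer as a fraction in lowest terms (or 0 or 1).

w ↔ u = 1/3 ↔ 5/6 = 1/3
(w ↔ u) ∨ w = 1/3 ∨ 1/3 = 1/3
v ∨ ((w ↔ u) ∨ w) = 1/6 ∨ 1/3 = 1/3
w ∨ w = 1/3 ∨ 1/3 = 1/3
w ∨ w = 1/3 ∨ 1/3 = 1/3
(w ∨ w) ∨ (w ∨ w) = 1/3 ∨ 1/3 = 1/3
~((w ∨ w) ∨ (w ∨ w)) = ~1/3 = 0
(v ∨ ((w ↔ u) ∨ w)) → ~((w ∨ w) ∨ (w ∨ w)) = 1/3 → 0 = 0
u → u = 5/6 → 5/6 = 1
w → (u → u) = 1/3 → 1 = 1
~(w → (u → u)) = ~1 = 0
~~(w → (u → u)) = ~0 = 1
((v ∨ ((w ↔ u) ∨ w)) → ~((w ∨ w) ∨ (w ∨ w))) ∨ ~~(w → (u → u)) = 0 ∨ 1 = 1

1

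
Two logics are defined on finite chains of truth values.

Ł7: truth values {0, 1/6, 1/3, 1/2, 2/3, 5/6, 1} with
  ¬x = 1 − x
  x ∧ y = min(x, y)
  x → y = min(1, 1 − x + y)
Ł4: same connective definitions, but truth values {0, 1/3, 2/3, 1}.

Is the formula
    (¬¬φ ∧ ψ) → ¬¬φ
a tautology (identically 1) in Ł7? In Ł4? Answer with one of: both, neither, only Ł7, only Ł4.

In Ł7: every assignment gives 1 — tautology.
In Ł4: every assignment gives 1 — tautology.

both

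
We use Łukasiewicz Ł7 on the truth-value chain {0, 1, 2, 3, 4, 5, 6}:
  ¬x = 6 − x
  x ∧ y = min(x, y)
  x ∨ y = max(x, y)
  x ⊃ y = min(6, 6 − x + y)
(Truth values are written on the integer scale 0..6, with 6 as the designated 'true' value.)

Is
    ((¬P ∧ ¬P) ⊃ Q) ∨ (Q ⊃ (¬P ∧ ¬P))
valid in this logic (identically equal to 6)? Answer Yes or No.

Yes

At P = 2, Q = 0, for instance:
¬P = ¬2 = 4
¬P = ¬2 = 4
¬P ∧ ¬P = 4 ∧ 4 = 4
(¬P ∧ ¬P) ⊃ Q = 4 ⊃ 0 = 2
Q ⊃ (¬P ∧ ¬P) = 0 ⊃ 4 = 6
((¬P ∧ ¬P) ⊃ Q) ∨ (Q ⊃ (¬P ∧ ¬P)) = 2 ∨ 6 = 6
and checking the remaining 48 assignments likewise gives ≥ 6 in every case.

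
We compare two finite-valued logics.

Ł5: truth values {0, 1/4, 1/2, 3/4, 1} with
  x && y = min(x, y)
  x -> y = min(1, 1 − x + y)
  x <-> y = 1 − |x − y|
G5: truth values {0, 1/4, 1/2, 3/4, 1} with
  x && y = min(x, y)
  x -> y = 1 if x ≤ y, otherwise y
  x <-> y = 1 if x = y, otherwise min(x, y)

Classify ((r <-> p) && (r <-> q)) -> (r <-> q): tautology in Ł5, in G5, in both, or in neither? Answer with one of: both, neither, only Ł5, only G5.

both

In Ł5: every assignment gives 1 — tautology.
In G5: every assignment gives 1 — tautology.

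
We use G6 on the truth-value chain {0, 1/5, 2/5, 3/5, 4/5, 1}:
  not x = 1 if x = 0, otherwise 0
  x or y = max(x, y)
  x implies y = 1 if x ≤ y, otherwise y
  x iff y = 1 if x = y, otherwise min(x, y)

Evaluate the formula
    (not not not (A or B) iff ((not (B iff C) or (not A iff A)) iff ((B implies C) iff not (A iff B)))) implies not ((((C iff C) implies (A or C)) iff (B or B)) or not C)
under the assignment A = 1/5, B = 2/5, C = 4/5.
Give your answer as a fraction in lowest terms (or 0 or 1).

1

A or B = 1/5 or 2/5 = 2/5
not (A or B) = not 2/5 = 0
not not (A or B) = not 0 = 1
not not not (A or B) = not 1 = 0
B iff C = 2/5 iff 4/5 = 2/5
not (B iff C) = not 2/5 = 0
not A = not 1/5 = 0
not A iff A = 0 iff 1/5 = 0
not (B iff C) or (not A iff A) = 0 or 0 = 0
B implies C = 2/5 implies 4/5 = 1
A iff B = 1/5 iff 2/5 = 1/5
not (A iff B) = not 1/5 = 0
(B implies C) iff not (A iff B) = 1 iff 0 = 0
(not (B iff C) or (not A iff A)) iff ((B implies C) iff not (A iff B)) = 0 iff 0 = 1
not not not (A or B) iff ((not (B iff C) or (not A iff A)) iff ((B implies C) iff not (A iff B))) = 0 iff 1 = 0
C iff C = 4/5 iff 4/5 = 1
A or C = 1/5 or 4/5 = 4/5
(C iff C) implies (A or C) = 1 implies 4/5 = 4/5
B or B = 2/5 or 2/5 = 2/5
((C iff C) implies (A or C)) iff (B or B) = 4/5 iff 2/5 = 2/5
not C = not 4/5 = 0
(((C iff C) implies (A or C)) iff (B or B)) or not C = 2/5 or 0 = 2/5
not ((((C iff C) implies (A or C)) iff (B or B)) or not C) = not 2/5 = 0
(not not not (A or B) iff ((not (B iff C) or (not A iff A)) iff ((B implies C) iff not (A iff B)))) implies not ((((C iff C) implies (A or C)) iff (B or B)) or not C) = 0 implies 0 = 1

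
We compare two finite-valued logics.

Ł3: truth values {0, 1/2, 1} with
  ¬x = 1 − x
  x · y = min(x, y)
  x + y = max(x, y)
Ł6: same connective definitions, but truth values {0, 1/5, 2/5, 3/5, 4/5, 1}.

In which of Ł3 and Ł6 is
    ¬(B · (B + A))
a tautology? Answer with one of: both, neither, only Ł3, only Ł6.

neither

In Ł3: at A = 0, B = 1/2 the value is 1/2 — not a tautology.
In Ł6: at A = 0, B = 1/5 the value is 4/5 — not a tautology.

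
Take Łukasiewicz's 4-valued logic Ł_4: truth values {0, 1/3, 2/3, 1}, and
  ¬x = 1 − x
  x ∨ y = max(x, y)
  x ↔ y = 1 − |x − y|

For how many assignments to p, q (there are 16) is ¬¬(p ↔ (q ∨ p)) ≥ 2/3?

13

p = 0, q = 0 ↦ 1  ≥
p = 0, q = 1/3 ↦ 2/3  ≥
p = 0, q = 2/3 ↦ 1/3  <
p = 0, q = 1 ↦ 0  <
p = 1/3, q = 0 ↦ 1  ≥
p = 1/3, q = 1/3 ↦ 1  ≥
p = 1/3, q = 2/3 ↦ 2/3  ≥
p = 1/3, q = 1 ↦ 1/3  <
p = 2/3, q = 0 ↦ 1  ≥
p = 2/3, q = 1/3 ↦ 1  ≥
p = 2/3, q = 2/3 ↦ 1  ≥
p = 2/3, q = 1 ↦ 2/3  ≥
p = 1, q = 0 ↦ 1  ≥
p = 1, q = 1/3 ↦ 1  ≥
p = 1, q = 2/3 ↦ 1  ≥
p = 1, q = 1 ↦ 1  ≥
So 13 of the 16 assignments meet the threshold.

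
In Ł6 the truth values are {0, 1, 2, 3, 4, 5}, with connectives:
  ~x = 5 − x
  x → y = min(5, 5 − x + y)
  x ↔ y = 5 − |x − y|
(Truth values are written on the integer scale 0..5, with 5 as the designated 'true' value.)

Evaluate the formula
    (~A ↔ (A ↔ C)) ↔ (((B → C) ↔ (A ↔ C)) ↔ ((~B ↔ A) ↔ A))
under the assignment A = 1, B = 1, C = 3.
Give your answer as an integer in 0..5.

5

~A = ~1 = 4
A ↔ C = 1 ↔ 3 = 3
~A ↔ (A ↔ C) = 4 ↔ 3 = 4
B → C = 1 → 3 = 5
A ↔ C = 1 ↔ 3 = 3
(B → C) ↔ (A ↔ C) = 5 ↔ 3 = 3
~B = ~1 = 4
~B ↔ A = 4 ↔ 1 = 2
(~B ↔ A) ↔ A = 2 ↔ 1 = 4
((B → C) ↔ (A ↔ C)) ↔ ((~B ↔ A) ↔ A) = 3 ↔ 4 = 4
(~A ↔ (A ↔ C)) ↔ (((B → C) ↔ (A ↔ C)) ↔ ((~B ↔ A) ↔ A)) = 4 ↔ 4 = 5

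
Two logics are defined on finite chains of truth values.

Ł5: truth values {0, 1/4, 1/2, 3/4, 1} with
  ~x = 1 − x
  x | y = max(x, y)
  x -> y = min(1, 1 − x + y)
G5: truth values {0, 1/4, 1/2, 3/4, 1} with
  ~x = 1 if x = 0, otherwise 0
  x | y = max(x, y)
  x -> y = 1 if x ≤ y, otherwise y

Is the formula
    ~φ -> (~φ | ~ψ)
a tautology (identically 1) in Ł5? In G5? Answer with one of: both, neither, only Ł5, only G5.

In Ł5: every assignment gives 1 — tautology.
In G5: every assignment gives 1 — tautology.

both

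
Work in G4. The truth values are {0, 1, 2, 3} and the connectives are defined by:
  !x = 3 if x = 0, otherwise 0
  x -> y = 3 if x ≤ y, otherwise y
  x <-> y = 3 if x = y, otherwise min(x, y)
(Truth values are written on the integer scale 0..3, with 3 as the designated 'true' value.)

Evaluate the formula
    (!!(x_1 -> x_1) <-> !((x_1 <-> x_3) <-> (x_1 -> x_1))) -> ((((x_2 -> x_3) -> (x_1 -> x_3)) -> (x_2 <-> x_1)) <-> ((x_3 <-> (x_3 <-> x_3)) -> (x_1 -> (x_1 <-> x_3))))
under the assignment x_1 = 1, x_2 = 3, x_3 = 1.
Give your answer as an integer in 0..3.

3

x_1 -> x_1 = 1 -> 1 = 3
!(x_1 -> x_1) = !3 = 0
!!(x_1 -> x_1) = !0 = 3
x_1 <-> x_3 = 1 <-> 1 = 3
x_1 -> x_1 = 1 -> 1 = 3
(x_1 <-> x_3) <-> (x_1 -> x_1) = 3 <-> 3 = 3
!((x_1 <-> x_3) <-> (x_1 -> x_1)) = !3 = 0
!!(x_1 -> x_1) <-> !((x_1 <-> x_3) <-> (x_1 -> x_1)) = 3 <-> 0 = 0
x_2 -> x_3 = 3 -> 1 = 1
x_1 -> x_3 = 1 -> 1 = 3
(x_2 -> x_3) -> (x_1 -> x_3) = 1 -> 3 = 3
x_2 <-> x_1 = 3 <-> 1 = 1
((x_2 -> x_3) -> (x_1 -> x_3)) -> (x_2 <-> x_1) = 3 -> 1 = 1
x_3 <-> x_3 = 1 <-> 1 = 3
x_3 <-> (x_3 <-> x_3) = 1 <-> 3 = 1
x_1 <-> x_3 = 1 <-> 1 = 3
x_1 -> (x_1 <-> x_3) = 1 -> 3 = 3
(x_3 <-> (x_3 <-> x_3)) -> (x_1 -> (x_1 <-> x_3)) = 1 -> 3 = 3
(((x_2 -> x_3) -> (x_1 -> x_3)) -> (x_2 <-> x_1)) <-> ((x_3 <-> (x_3 <-> x_3)) -> (x_1 -> (x_1 <-> x_3))) = 1 <-> 3 = 1
(!!(x_1 -> x_1) <-> !((x_1 <-> x_3) <-> (x_1 -> x_1))) -> ((((x_2 -> x_3) -> (x_1 -> x_3)) -> (x_2 <-> x_1)) <-> ((x_3 <-> (x_3 <-> x_3)) -> (x_1 -> (x_1 <-> x_3)))) = 0 -> 1 = 3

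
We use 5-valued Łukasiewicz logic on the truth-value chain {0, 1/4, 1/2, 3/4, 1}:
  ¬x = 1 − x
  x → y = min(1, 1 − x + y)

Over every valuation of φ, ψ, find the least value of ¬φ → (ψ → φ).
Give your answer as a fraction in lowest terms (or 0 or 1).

Take φ = 0, ψ = 1:
¬φ = ¬0 = 1
ψ → φ = 1 → 0 = 0
¬φ → (ψ → φ) = 1 → 0 = 0
No assignment yields a value below 0, so this is the minimum.

0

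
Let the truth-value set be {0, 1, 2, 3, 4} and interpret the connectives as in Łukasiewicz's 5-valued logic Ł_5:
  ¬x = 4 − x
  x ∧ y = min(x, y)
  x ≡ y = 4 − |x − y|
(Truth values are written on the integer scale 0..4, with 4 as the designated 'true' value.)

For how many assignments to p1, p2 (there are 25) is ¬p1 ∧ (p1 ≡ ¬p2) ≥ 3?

value 4: 1 assignment (counts)
value 3: 4 assignments (counts)
value 2: 7 assignments
value 1: 7 assignments
value 0: 6 assignments
So 5 of the 25 assignments meet the threshold.

5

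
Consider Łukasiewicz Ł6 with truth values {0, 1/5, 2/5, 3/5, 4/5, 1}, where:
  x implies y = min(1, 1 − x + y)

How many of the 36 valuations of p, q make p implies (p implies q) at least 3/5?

32

value 1: 27 assignments (counts)
value 4/5: 3 assignments (counts)
value 3/5: 2 assignments (counts)
value 2/5: 2 assignments
value 1/5: 1 assignment
value 0: 1 assignment
So 32 of the 36 assignments meet the threshold.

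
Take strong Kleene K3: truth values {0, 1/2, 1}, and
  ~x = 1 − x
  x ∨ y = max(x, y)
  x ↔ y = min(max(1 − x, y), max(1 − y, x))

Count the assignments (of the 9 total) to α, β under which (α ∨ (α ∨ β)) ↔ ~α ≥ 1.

α = 0, β = 0 ↦ 0  <
α = 0, β = 1/2 ↦ 1/2  <
α = 0, β = 1 ↦ 1  ≥
α = 1/2, β = 0 ↦ 1/2  <
α = 1/2, β = 1/2 ↦ 1/2  <
α = 1/2, β = 1 ↦ 1/2  <
α = 1, β = 0 ↦ 0  <
α = 1, β = 1/2 ↦ 0  <
α = 1, β = 1 ↦ 0  <
So 1 of the 9 assignments meets the threshold.

1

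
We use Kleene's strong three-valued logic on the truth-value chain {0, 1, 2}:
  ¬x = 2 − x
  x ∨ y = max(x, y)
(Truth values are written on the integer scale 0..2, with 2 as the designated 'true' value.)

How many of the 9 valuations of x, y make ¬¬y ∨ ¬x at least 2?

5

x = 0, y = 0 ↦ 2  ≥
x = 0, y = 1 ↦ 2  ≥
x = 0, y = 2 ↦ 2  ≥
x = 1, y = 0 ↦ 1  <
x = 1, y = 1 ↦ 1  <
x = 1, y = 2 ↦ 2  ≥
x = 2, y = 0 ↦ 0  <
x = 2, y = 1 ↦ 1  <
x = 2, y = 2 ↦ 2  ≥
So 5 of the 9 assignments meet the threshold.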